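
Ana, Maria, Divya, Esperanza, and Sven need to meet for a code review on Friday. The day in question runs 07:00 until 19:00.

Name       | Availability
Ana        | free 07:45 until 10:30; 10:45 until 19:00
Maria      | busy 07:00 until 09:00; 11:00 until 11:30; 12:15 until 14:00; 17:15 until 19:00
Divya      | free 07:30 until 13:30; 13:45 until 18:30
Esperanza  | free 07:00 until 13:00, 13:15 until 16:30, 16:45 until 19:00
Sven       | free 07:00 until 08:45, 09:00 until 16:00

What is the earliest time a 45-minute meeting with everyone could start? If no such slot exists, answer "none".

Ana free: 07:45-10:30, 10:45-19:00.
Maria free: 09:00-11:00, 11:30-12:15, 14:00-17:15 (invert busy blocks within the working day).
Divya free: 07:30-13:30, 13:45-18:30.
Esperanza free: 07:00-13:00, 13:15-16:30, 16:45-19:00.
Sven free: 07:00-08:45, 09:00-16:00.
Ana ∩ Maria: 09:00-10:30, 10:45-11:00, 11:30-12:15, 14:00-17:15.
Ana ∩ Maria ∩ Divya: 09:00-10:30, 10:45-11:00, 11:30-12:15, 14:00-17:15.
Ana ∩ Maria ∩ Divya ∩ Esperanza: 09:00-10:30, 10:45-11:00, 11:30-12:15, 14:00-16:30, 16:45-17:15.
Ana ∩ Maria ∩ Divya ∩ Esperanza ∩ Sven: 09:00-10:30, 10:45-11:00, 11:30-12:15, 14:00-16:00.
The first common window of at least 45 minutes is 09:00-10:30, so the earliest start is 09:00.

09:00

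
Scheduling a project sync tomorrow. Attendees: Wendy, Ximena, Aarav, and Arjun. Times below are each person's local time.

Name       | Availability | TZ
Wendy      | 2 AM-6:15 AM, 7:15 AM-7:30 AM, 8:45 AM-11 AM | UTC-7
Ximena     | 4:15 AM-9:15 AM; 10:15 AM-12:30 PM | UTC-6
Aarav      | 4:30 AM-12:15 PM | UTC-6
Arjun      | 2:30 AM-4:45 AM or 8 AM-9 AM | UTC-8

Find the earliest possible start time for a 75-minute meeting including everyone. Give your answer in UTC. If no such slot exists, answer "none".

Wendy in UTC: 09:00-13:15, 14:15-14:30, 15:45-18:00 (add 7h to convert from UTC-7).
Ximena in UTC: 10:15-15:15, 16:15-18:30 (add 6h to convert from UTC-6).
Aarav in UTC: 10:30-18:15 (add 6h to convert from UTC-6).
Arjun in UTC: 10:30-12:45, 16:00-17:00 (add 8h to convert from UTC-8).
Wendy ∩ Ximena: 10:15-13:15, 14:15-14:30, 16:15-18:00.
Wendy ∩ Ximena ∩ Aarav: 10:30-13:15, 14:15-14:30, 16:15-18:00.
Wendy ∩ Ximena ∩ Aarav ∩ Arjun: 10:30-12:45, 16:15-17:00.
Those are the intersection windows.
The first common window of at least 75 minutes is 10:30-12:45, so the earliest start is 10:30.

10:30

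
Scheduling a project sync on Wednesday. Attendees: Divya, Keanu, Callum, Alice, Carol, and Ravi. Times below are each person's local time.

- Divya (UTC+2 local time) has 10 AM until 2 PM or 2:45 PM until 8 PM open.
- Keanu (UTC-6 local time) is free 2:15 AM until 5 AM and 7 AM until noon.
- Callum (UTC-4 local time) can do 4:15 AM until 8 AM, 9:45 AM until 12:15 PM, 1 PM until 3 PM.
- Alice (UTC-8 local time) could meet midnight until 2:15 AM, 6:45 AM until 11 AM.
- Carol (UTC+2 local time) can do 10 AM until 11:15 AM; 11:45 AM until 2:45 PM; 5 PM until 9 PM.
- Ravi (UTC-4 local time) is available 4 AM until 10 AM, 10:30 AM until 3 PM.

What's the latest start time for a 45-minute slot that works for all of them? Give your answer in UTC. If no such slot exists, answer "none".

Divya in UTC: 08:00-12:00, 12:45-18:00 (subtract 2h to convert from UTC+2).
Keanu in UTC: 08:15-11:00, 13:00-18:00 (add 6h to convert from UTC-6).
Callum in UTC: 08:15-12:00, 13:45-16:15, 17:00-19:00 (add 4h to convert from UTC-4).
Alice in UTC: 08:00-10:15, 14:45-19:00 (add 8h to convert from UTC-8).
Carol in UTC: 08:00-09:15, 09:45-12:45, 15:00-19:00 (subtract 2h to convert from UTC+2).
Ravi in UTC: 08:00-14:00, 14:30-19:00 (add 4h to convert from UTC-4).
Divya ∩ Keanu: 08:15-11:00, 13:00-18:00.
Divya ∩ Keanu ∩ Callum: 08:15-11:00, 13:45-16:15, 17:00-18:00.
Divya ∩ Keanu ∩ Callum ∩ Alice: 08:15-10:15, 14:45-16:15, 17:00-18:00.
Divya ∩ Keanu ∩ Callum ∩ Alice ∩ Carol: 08:15-09:15, 09:45-10:15, 15:00-16:15, 17:00-18:00.
Divya ∩ Keanu ∩ Callum ∩ Alice ∩ Carol ∩ Ravi: 08:15-09:15, 09:45-10:15, 15:00-16:15, 17:00-18:00.
The last common window of at least 45 minutes is 17:00-18:00; a 45-minute meeting can start as late as 17:15 and still end by 18:00.

17:15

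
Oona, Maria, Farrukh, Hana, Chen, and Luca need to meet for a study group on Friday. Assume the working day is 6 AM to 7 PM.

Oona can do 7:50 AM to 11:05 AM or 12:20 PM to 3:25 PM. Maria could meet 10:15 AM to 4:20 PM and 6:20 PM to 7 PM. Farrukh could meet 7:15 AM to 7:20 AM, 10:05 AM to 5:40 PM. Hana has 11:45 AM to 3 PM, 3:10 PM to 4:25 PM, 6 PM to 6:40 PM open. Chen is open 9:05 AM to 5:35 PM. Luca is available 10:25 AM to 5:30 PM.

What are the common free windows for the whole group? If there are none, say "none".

Oona ∩ Maria: 10:15-11:05, 12:20-15:25.
Oona ∩ Maria ∩ Farrukh: 10:15-11:05, 12:20-15:25.
Oona ∩ Maria ∩ Farrukh ∩ Hana: 12:20-15:00, 15:10-15:25.
Oona ∩ Maria ∩ Farrukh ∩ Hana ∩ Chen: 12:20-15:00, 15:10-15:25.
Oona ∩ Maria ∩ Farrukh ∩ Hana ∩ Chen ∩ Luca: 12:20-15:00, 15:10-15:25.

12:20-15:00, 15:10-15:25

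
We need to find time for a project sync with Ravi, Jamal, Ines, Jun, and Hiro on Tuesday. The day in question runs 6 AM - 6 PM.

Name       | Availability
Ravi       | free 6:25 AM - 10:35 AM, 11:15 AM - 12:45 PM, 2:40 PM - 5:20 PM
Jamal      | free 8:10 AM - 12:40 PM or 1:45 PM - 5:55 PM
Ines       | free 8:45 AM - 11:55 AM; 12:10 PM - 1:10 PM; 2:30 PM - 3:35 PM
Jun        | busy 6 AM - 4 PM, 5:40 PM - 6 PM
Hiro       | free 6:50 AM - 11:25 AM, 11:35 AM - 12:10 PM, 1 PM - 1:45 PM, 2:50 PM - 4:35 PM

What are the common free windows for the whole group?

Ravi free: 06:25-10:35, 11:15-12:45, 14:40-17:20.
Jamal free: 08:10-12:40, 13:45-17:55.
Ines free: 08:45-11:55, 12:10-13:10, 14:30-15:35.
Jun free: 16:00-17:40 (invert busy blocks within the working day).
Hiro free: 06:50-11:25, 11:35-12:10, 13:00-13:45, 14:50-16:35.
Ravi ∩ Jamal: 08:10-10:35, 11:15-12:40, 14:40-17:20.
Ravi ∩ Jamal ∩ Ines: 08:45-10:35, 11:15-11:55, 12:10-12:40, 14:40-15:35.
Ravi ∩ Jamal ∩ Ines ∩ Jun: ∅.
Ravi ∩ Jamal ∩ Ines ∩ Jun ∩ Hiro: ∅.
There is no time when everyone is free.

none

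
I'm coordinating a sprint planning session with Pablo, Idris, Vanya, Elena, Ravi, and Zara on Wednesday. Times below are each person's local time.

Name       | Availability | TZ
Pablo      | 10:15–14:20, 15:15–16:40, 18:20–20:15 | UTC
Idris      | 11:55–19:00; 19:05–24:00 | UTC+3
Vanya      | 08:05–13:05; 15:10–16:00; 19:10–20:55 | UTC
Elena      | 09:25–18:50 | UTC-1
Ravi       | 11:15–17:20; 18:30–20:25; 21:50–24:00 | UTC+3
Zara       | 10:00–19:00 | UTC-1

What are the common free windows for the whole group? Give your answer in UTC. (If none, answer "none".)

Pablo in UTC: 10:15-14:20, 15:15-16:40, 18:20-20:15.
Idris in UTC: 08:55-16:00, 16:05-21:00 (subtract 3h to convert from UTC+3).
Vanya in UTC: 08:05-13:05, 15:10-16:00, 19:10-20:55.
Elena in UTC: 10:25-19:50 (add 1h to convert from UTC-1).
Ravi in UTC: 08:15-14:20, 15:30-17:25, 18:50-21:00 (subtract 3h to convert from UTC+3).
Zara in UTC: 11:00-20:00 (add 1h to convert from UTC-1).
Pablo ∩ Idris: 10:15-14:20, 15:15-16:00, 16:05-16:40, 18:20-20:15.
Pablo ∩ Idris ∩ Vanya: 10:15-13:05, 15:15-16:00, 19:10-20:15.
Pablo ∩ Idris ∩ Vanya ∩ Elena: 10:25-13:05, 15:15-16:00, 19:10-19:50.
Pablo ∩ Idris ∩ Vanya ∩ Elena ∩ Ravi: 10:25-13:05, 15:30-16:00, 19:10-19:50.
Pablo ∩ Idris ∩ Vanya ∩ Elena ∩ Ravi ∩ Zara: 11:00-13:05, 15:30-16:00, 19:10-19:50.

11:00-13:05, 15:30-16:00, 19:10-19:50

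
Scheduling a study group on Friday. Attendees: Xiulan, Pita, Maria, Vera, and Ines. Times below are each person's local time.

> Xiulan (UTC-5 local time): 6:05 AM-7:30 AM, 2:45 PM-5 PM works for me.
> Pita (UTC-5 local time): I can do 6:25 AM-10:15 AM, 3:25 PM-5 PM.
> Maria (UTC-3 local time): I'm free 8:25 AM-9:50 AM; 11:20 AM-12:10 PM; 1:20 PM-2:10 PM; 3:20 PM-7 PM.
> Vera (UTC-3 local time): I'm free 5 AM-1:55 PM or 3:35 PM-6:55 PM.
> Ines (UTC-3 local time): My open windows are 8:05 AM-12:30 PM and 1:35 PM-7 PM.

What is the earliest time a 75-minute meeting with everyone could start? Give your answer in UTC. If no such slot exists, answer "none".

Xiulan in UTC: 11:05-12:30, 19:45-22:00 (add 5h to convert from UTC-5).
Pita in UTC: 11:25-15:15, 20:25-22:00 (add 5h to convert from UTC-5).
Maria in UTC: 11:25-12:50, 14:20-15:10, 16:20-17:10, 18:20-22:00 (add 3h to convert from UTC-3).
Vera in UTC: 08:00-16:55, 18:35-21:55 (add 3h to convert from UTC-3).
Ines in UTC: 11:05-15:30, 16:35-22:00 (add 3h to convert from UTC-3).
Xiulan ∩ Pita: 11:25-12:30, 20:25-22:00.
Xiulan ∩ Pita ∩ Maria: 11:25-12:30, 20:25-22:00.
Xiulan ∩ Pita ∩ Maria ∩ Vera: 11:25-12:30, 20:25-21:55.
Xiulan ∩ Pita ∩ Maria ∩ Vera ∩ Ines: 11:25-12:30, 20:25-21:55.
The first common window of at least 75 minutes is 20:25-21:55, so the earliest start is 20:25.

20:25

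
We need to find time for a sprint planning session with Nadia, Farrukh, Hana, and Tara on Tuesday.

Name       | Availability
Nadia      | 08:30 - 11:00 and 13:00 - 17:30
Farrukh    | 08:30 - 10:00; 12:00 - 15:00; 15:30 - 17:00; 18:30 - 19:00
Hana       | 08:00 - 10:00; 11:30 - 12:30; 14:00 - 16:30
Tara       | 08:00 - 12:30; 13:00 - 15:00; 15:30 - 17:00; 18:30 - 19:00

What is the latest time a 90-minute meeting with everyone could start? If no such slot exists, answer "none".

Nadia ∩ Farrukh: 08:30-10:00, 13:00-15:00, 15:30-17:00.
Nadia ∩ Farrukh ∩ Hana: 08:30-10:00, 14:00-15:00, 15:30-16:30.
Nadia ∩ Farrukh ∩ Hana ∩ Tara: 08:30-10:00, 14:00-15:00, 15:30-16:30.
The last common window of at least 90 minutes is 08:30-10:00; a 90-minute meeting can start as late as 08:30 and still end by 10:00.

08:30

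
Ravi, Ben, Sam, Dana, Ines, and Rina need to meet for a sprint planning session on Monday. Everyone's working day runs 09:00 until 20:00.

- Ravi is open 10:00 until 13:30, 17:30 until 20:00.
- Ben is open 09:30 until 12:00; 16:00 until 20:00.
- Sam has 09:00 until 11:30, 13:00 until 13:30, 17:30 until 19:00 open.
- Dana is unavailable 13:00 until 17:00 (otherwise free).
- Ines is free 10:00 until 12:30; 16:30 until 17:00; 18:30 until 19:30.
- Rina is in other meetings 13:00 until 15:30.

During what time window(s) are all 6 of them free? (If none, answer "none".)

Ravi free: 10:00-13:30, 17:30-20:00.
Ben free: 09:30-12:00, 16:00-20:00.
Sam free: 09:00-11:30, 13:00-13:30, 17:30-19:00.
Dana free: 09:00-13:00, 17:00-20:00 (invert busy blocks within the working day).
Ines free: 10:00-12:30, 16:30-17:00, 18:30-19:30.
Rina free: 09:00-13:00, 15:30-20:00 (invert busy blocks within the working day).
Ravi ∩ Ben: 10:00-12:00, 17:30-20:00.
Ravi ∩ Ben ∩ Sam: 10:00-11:30, 17:30-19:00.
Ravi ∩ Ben ∩ Sam ∩ Dana: 10:00-11:30, 17:30-19:00.
Ravi ∩ Ben ∩ Sam ∩ Dana ∩ Ines: 10:00-11:30, 18:30-19:00.
Ravi ∩ Ben ∩ Sam ∩ Dana ∩ Ines ∩ Rina: 10:00-11:30, 18:30-19:00.
Those are the intersection windows.

10:00-11:30, 18:30-19:00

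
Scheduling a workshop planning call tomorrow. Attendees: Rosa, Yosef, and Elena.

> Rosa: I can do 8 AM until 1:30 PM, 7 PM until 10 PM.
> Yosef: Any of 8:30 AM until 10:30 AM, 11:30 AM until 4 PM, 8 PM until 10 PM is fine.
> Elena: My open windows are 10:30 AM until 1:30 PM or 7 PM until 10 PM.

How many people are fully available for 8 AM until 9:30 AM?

1

Rosa can make the full 08:00-09:30 slot — that's 1.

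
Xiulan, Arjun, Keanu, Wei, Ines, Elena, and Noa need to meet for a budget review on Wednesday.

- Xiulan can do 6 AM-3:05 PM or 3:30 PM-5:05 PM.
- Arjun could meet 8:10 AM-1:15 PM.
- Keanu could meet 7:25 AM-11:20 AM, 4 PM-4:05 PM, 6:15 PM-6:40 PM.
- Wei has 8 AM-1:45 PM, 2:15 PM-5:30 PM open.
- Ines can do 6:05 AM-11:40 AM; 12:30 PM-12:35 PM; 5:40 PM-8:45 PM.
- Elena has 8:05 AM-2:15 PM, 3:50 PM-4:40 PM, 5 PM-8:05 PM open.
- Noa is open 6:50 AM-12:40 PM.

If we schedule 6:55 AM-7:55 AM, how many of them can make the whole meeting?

Xiulan, Ines, and Noa can make the full 06:55-07:55 slot — that's 3.

3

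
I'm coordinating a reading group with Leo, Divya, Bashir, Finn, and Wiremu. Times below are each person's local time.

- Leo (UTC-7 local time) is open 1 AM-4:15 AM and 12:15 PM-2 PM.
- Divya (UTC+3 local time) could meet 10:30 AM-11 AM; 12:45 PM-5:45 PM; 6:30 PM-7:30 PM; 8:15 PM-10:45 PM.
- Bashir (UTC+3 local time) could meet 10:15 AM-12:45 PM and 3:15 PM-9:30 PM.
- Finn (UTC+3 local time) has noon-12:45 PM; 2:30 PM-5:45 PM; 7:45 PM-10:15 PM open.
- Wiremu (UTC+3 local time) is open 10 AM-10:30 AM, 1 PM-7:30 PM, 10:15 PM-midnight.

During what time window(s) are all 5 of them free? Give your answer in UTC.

none

Leo in UTC: 08:00-11:15, 19:15-21:00 (add 7h to convert from UTC-7).
Divya in UTC: 07:30-08:00, 09:45-14:45, 15:30-16:30, 17:15-19:45 (subtract 3h to convert from UTC+3).
Bashir in UTC: 07:15-09:45, 12:15-18:30 (subtract 3h to convert from UTC+3).
Finn in UTC: 09:00-09:45, 11:30-14:45, 16:45-19:15 (subtract 3h to convert from UTC+3).
Wiremu in UTC: 07:00-07:30, 10:00-16:30, 19:15-21:00 (subtract 3h to convert from UTC+3).
Leo ∩ Divya: 09:45-11:15, 19:15-19:45.
Leo ∩ Divya ∩ Bashir: ∅.
Leo ∩ Divya ∩ Bashir ∩ Finn: ∅.
Leo ∩ Divya ∩ Bashir ∩ Finn ∩ Wiremu: ∅.
There is no time when everyone is free.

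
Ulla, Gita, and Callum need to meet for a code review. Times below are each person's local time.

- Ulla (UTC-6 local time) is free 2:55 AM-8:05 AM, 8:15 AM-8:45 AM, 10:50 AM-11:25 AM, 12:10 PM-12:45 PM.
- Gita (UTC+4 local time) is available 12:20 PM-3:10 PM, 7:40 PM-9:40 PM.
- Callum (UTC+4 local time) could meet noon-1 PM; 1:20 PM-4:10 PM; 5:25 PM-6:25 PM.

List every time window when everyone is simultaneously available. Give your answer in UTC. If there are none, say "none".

Ulla in UTC: 08:55-14:05, 14:15-14:45, 16:50-17:25, 18:10-18:45 (add 6h to convert from UTC-6).
Gita in UTC: 08:20-11:10, 15:40-17:40 (subtract 4h to convert from UTC+4).
Callum in UTC: 08:00-09:00, 09:20-12:10, 13:25-14:25 (subtract 4h to convert from UTC+4).
Ulla ∩ Gita: 08:55-11:10, 16:50-17:25.
Ulla ∩ Gita ∩ Callum: 08:55-09:00, 09:20-11:10.

08:55-09:00, 09:20-11:10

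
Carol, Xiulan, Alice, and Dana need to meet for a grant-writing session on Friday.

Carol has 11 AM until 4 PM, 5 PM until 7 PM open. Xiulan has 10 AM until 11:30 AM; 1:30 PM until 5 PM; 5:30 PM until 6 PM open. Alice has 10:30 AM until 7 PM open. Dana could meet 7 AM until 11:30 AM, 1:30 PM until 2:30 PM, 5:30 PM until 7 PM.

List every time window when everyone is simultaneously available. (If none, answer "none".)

Carol ∩ Xiulan: 11:00-11:30, 13:30-16:00, 17:30-18:00.
Carol ∩ Xiulan ∩ Alice: 11:00-11:30, 13:30-16:00, 17:30-18:00.
Carol ∩ Xiulan ∩ Alice ∩ Dana: 11:00-11:30, 13:30-14:30, 17:30-18:00.

11:00-11:30, 13:30-14:30, 17:30-18:00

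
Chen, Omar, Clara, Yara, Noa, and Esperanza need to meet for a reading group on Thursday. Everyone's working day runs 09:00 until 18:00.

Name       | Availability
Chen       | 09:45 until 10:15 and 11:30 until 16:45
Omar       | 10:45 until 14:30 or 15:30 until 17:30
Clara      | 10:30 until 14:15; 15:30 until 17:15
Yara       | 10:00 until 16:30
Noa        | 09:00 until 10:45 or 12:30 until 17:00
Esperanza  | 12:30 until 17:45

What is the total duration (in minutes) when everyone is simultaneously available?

165

Chen ∩ Omar: 11:30-14:30, 15:30-16:45.
Chen ∩ Omar ∩ Clara: 11:30-14:15, 15:30-16:45.
Chen ∩ Omar ∩ Clara ∩ Yara: 11:30-14:15, 15:30-16:30.
Chen ∩ Omar ∩ Clara ∩ Yara ∩ Noa: 12:30-14:15, 15:30-16:30.
Chen ∩ Omar ∩ Clara ∩ Yara ∩ Noa ∩ Esperanza: 12:30-14:15, 15:30-16:30.
So the common availability across everyone is 12:30-14:15, 15:30-16:30.
Summing the common windows: 105 + 60 = 165 minutes.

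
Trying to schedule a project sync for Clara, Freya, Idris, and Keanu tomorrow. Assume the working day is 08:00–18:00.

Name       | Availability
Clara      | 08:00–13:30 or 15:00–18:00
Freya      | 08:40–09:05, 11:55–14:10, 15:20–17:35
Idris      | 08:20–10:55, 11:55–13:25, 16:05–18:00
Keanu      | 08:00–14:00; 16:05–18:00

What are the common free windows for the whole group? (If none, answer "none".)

08:40-09:05, 11:55-13:25, 16:05-17:35

Clara ∩ Freya: 08:40-09:05, 11:55-13:30, 15:20-17:35.
Clara ∩ Freya ∩ Idris: 08:40-09:05, 11:55-13:25, 16:05-17:35.
Clara ∩ Freya ∩ Idris ∩ Keanu: 08:40-09:05, 11:55-13:25, 16:05-17:35.
So the common availability across everyone is 08:40-09:05, 11:55-13:25, 16:05-17:35.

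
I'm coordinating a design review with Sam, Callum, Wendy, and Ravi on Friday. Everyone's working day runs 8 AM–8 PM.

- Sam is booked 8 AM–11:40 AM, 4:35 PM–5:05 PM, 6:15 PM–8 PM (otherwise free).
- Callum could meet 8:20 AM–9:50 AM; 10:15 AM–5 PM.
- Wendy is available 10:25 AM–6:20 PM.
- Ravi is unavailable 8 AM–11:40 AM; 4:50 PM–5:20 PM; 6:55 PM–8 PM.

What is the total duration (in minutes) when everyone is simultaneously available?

Sam free: 11:40-16:35, 17:05-18:15 (invert busy blocks within the working day).
Callum free: 08:20-09:50, 10:15-17:00.
Wendy free: 10:25-18:20.
Ravi free: 11:40-16:50, 17:20-18:55 (invert busy blocks within the working day).
Sam ∩ Callum: 11:40-16:35.
Sam ∩ Callum ∩ Wendy: 11:40-16:35.
Sam ∩ Callum ∩ Wendy ∩ Ravi: 11:40-16:35.
Those are the intersection windows.
That's a single block of 295 minutes.

295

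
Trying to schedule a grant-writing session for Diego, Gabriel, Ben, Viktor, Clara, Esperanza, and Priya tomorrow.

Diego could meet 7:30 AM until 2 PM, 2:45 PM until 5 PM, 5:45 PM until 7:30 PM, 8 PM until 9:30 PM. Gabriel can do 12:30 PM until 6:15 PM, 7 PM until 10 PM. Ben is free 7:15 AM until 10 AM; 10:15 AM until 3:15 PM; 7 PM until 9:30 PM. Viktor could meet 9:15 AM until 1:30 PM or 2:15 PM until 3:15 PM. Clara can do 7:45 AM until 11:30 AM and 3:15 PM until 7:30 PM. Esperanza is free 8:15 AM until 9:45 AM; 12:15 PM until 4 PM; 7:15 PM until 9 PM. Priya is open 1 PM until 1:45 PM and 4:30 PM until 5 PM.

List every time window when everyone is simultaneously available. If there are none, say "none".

none

Diego ∩ Gabriel: 12:30-14:00, 14:45-17:00, 17:45-18:15, 19:00-19:30, 20:00-21:30.
Diego ∩ Gabriel ∩ Ben: 12:30-14:00, 14:45-15:15, 19:00-19:30, 20:00-21:30.
Diego ∩ Gabriel ∩ Ben ∩ Viktor: 12:30-13:30, 14:45-15:15.
Diego ∩ Gabriel ∩ Ben ∩ Viktor ∩ Clara: ∅.
Diego ∩ Gabriel ∩ Ben ∩ Viktor ∩ Clara ∩ Esperanza: ∅.
Diego ∩ Gabriel ∩ Ben ∩ Viktor ∩ Clara ∩ Esperanza ∩ Priya: ∅.
There is no time when everyone is free.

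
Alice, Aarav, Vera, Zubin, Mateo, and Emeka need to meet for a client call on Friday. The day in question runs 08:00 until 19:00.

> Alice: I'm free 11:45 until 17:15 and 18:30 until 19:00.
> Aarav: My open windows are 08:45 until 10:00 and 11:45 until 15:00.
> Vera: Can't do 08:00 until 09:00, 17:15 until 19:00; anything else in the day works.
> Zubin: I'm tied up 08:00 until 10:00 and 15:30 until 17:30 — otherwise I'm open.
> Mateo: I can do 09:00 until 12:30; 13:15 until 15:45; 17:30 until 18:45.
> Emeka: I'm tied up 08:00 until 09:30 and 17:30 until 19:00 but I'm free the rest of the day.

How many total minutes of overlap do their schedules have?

150

Alice free: 11:45-17:15, 18:30-19:00.
Aarav free: 08:45-10:00, 11:45-15:00.
Vera free: 09:00-17:15 (invert busy blocks within the working day).
Zubin free: 10:00-15:30, 17:30-19:00 (invert busy blocks within the working day).
Mateo free: 09:00-12:30, 13:15-15:45, 17:30-18:45.
Emeka free: 09:30-17:30 (invert busy blocks within the working day).
Alice ∩ Aarav: 11:45-15:00.
Alice ∩ Aarav ∩ Vera: 11:45-15:00.
Alice ∩ Aarav ∩ Vera ∩ Zubin: 11:45-15:00.
Alice ∩ Aarav ∩ Vera ∩ Zubin ∩ Mateo: 11:45-12:30, 13:15-15:00.
Alice ∩ Aarav ∩ Vera ∩ Zubin ∩ Mateo ∩ Emeka: 11:45-12:30, 13:15-15:00.
So the common availability across everyone is 11:45-12:30, 13:15-15:00.
Summing the common windows: 45 + 105 = 150 minutes.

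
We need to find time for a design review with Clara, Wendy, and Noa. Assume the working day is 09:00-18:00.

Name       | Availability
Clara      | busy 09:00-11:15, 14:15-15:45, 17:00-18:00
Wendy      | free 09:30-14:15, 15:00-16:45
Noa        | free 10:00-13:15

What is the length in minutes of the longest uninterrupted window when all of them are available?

120

Clara free: 11:15-14:15, 15:45-17:00 (invert busy blocks within the working day).
Wendy free: 09:30-14:15, 15:00-16:45.
Noa free: 10:00-13:15.
Clara ∩ Wendy: 11:15-14:15, 15:45-16:45.
Clara ∩ Wendy ∩ Noa: 11:15-13:15.
Those are the intersection windows.
The longest is 11:15-13:15 at 120 minutes.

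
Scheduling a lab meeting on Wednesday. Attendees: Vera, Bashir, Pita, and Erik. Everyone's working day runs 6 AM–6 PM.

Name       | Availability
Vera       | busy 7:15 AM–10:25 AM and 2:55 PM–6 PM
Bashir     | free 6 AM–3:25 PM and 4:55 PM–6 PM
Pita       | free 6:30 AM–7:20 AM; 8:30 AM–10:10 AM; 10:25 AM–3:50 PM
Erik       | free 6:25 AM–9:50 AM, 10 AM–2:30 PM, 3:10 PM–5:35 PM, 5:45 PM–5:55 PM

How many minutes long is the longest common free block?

Vera free: 06:00-07:15, 10:25-14:55 (invert busy blocks within the working day).
Bashir free: 06:00-15:25, 16:55-18:00.
Pita free: 06:30-07:20, 08:30-10:10, 10:25-15:50.
Erik free: 06:25-09:50, 10:00-14:30, 15:10-17:35, 17:45-17:55.
Vera ∩ Bashir: 06:00-07:15, 10:25-14:55.
Vera ∩ Bashir ∩ Pita: 06:30-07:15, 10:25-14:55.
Vera ∩ Bashir ∩ Pita ∩ Erik: 06:30-07:15, 10:25-14:30.
The longest is 10:25-14:30 at 245 minutes.

245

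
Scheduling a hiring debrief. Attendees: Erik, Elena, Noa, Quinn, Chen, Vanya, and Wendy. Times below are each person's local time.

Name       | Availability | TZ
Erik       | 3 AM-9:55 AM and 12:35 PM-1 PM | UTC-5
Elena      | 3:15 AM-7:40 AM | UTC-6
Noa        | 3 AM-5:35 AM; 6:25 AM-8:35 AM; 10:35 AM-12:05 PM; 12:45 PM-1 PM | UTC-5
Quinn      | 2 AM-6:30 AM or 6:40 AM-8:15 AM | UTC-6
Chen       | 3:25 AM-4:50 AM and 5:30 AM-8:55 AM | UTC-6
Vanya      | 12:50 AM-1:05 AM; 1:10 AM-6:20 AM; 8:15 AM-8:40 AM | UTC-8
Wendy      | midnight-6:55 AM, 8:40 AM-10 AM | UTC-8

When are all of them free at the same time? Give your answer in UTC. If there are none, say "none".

Erik in UTC: 08:00-14:55, 17:35-18:00 (add 5h to convert from UTC-5).
Elena in UTC: 09:15-13:40 (add 6h to convert from UTC-6).
Noa in UTC: 08:00-10:35, 11:25-13:35, 15:35-17:05, 17:45-18:00 (add 5h to convert from UTC-5).
Quinn in UTC: 08:00-12:30, 12:40-14:15 (add 6h to convert from UTC-6).
Chen in UTC: 09:25-10:50, 11:30-14:55 (add 6h to convert from UTC-6).
Vanya in UTC: 08:50-09:05, 09:10-14:20, 16:15-16:40 (add 8h to convert from UTC-8).
Wendy in UTC: 08:00-14:55, 16:40-18:00 (add 8h to convert from UTC-8).
Erik ∩ Elena: 09:15-13:40.
Erik ∩ Elena ∩ Noa: 09:15-10:35, 11:25-13:35.
Erik ∩ Elena ∩ Noa ∩ Quinn: 09:15-10:35, 11:25-12:30, 12:40-13:35.
Erik ∩ Elena ∩ Noa ∩ Quinn ∩ Chen: 09:25-10:35, 11:30-12:30, 12:40-13:35.
Erik ∩ Elena ∩ Noa ∩ Quinn ∩ Chen ∩ Vanya: 09:25-10:35, 11:30-12:30, 12:40-13:35.
Erik ∩ Elena ∩ Noa ∩ Quinn ∩ Chen ∩ Vanya ∩ Wendy: 09:25-10:35, 11:30-12:30, 12:40-13:35.
So the common availability across everyone is 09:25-10:35, 11:30-12:30, 12:40-13:35.

09:25-10:35, 11:30-12:30, 12:40-13:35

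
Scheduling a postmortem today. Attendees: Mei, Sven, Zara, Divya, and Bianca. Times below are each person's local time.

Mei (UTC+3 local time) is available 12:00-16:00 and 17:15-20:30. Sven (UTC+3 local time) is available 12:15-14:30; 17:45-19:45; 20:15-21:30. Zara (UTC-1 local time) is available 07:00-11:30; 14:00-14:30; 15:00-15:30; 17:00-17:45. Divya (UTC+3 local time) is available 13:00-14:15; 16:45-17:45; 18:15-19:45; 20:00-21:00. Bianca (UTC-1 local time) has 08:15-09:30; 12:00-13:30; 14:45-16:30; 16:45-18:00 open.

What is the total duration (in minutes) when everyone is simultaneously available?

60

Mei in UTC: 09:00-13:00, 14:15-17:30 (subtract 3h to convert from UTC+3).
Sven in UTC: 09:15-11:30, 14:45-16:45, 17:15-18:30 (subtract 3h to convert from UTC+3).
Zara in UTC: 08:00-12:30, 15:00-15:30, 16:00-16:30, 18:00-18:45 (add 1h to convert from UTC-1).
Divya in UTC: 10:00-11:15, 13:45-14:45, 15:15-16:45, 17:00-18:00 (subtract 3h to convert from UTC+3).
Bianca in UTC: 09:15-10:30, 13:00-14:30, 15:45-17:30, 17:45-19:00 (add 1h to convert from UTC-1).
Mei ∩ Sven: 09:15-11:30, 14:45-16:45, 17:15-17:30.
Mei ∩ Sven ∩ Zara: 09:15-11:30, 15:00-15:30, 16:00-16:30.
Mei ∩ Sven ∩ Zara ∩ Divya: 10:00-11:15, 15:15-15:30, 16:00-16:30.
Mei ∩ Sven ∩ Zara ∩ Divya ∩ Bianca: 10:00-10:30, 16:00-16:30.
Summing the common windows: 30 + 30 = 60 minutes.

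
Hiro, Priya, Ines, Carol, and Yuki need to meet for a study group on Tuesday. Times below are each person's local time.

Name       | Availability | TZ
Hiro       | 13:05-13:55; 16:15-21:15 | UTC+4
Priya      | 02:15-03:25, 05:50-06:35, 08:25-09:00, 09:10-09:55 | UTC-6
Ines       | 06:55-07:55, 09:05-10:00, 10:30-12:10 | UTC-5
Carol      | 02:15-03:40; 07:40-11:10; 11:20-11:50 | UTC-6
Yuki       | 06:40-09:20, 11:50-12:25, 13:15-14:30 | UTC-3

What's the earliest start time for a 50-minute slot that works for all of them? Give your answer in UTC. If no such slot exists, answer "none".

none

Hiro in UTC: 09:05-09:55, 12:15-17:15 (subtract 4h to convert from UTC+4).
Priya in UTC: 08:15-09:25, 11:50-12:35, 14:25-15:00, 15:10-15:55 (add 6h to convert from UTC-6).
Ines in UTC: 11:55-12:55, 14:05-15:00, 15:30-17:10 (add 5h to convert from UTC-5).
Carol in UTC: 08:15-09:40, 13:40-17:10, 17:20-17:50 (add 6h to convert from UTC-6).
Yuki in UTC: 09:40-12:20, 14:50-15:25, 16:15-17:30 (add 3h to convert from UTC-3).
Hiro ∩ Priya: 09:05-09:25, 12:15-12:35, 14:25-15:00, 15:10-15:55.
Hiro ∩ Priya ∩ Ines: 12:15-12:35, 14:25-15:00, 15:30-15:55.
Hiro ∩ Priya ∩ Ines ∩ Carol: 14:25-15:00, 15:30-15:55.
Hiro ∩ Priya ∩ Ines ∩ Carol ∩ Yuki: 14:50-15:00.
So the common availability across everyone is 14:50-15:00.
No common window is at least 50 minutes long.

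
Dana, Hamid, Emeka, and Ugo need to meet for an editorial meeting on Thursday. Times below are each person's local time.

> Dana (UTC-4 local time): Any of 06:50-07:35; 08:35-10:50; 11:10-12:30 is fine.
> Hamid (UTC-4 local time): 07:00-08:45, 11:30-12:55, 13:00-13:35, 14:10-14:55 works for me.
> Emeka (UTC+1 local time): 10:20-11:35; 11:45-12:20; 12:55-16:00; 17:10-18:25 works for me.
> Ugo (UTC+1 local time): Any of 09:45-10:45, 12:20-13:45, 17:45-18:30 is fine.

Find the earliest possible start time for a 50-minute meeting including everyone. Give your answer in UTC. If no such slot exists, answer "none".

Dana in UTC: 10:50-11:35, 12:35-14:50, 15:10-16:30 (add 4h to convert from UTC-4).
Hamid in UTC: 11:00-12:45, 15:30-16:55, 17:00-17:35, 18:10-18:55 (add 4h to convert from UTC-4).
Emeka in UTC: 09:20-10:35, 10:45-11:20, 11:55-15:00, 16:10-17:25 (subtract 1h to convert from UTC+1).
Ugo in UTC: 08:45-09:45, 11:20-12:45, 16:45-17:30 (subtract 1h to convert from UTC+1).
Dana ∩ Hamid: 11:00-11:35, 12:35-12:45, 15:30-16:30.
Dana ∩ Hamid ∩ Emeka: 11:00-11:20, 12:35-12:45, 16:10-16:30.
Dana ∩ Hamid ∩ Emeka ∩ Ugo: 12:35-12:45.
No common window is at least 50 minutes long.

none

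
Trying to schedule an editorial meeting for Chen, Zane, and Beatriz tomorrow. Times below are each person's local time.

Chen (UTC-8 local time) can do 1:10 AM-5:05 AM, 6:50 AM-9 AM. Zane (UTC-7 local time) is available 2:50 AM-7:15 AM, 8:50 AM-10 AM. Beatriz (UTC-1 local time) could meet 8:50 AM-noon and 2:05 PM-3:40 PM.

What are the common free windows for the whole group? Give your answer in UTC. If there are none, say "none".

Chen in UTC: 09:10-13:05, 14:50-17:00 (add 8h to convert from UTC-8).
Zane in UTC: 09:50-14:15, 15:50-17:00 (add 7h to convert from UTC-7).
Beatriz in UTC: 09:50-13:00, 15:05-16:40 (add 1h to convert from UTC-1).
Chen ∩ Zane: 09:50-13:05, 15:50-17:00.
Chen ∩ Zane ∩ Beatriz: 09:50-13:00, 15:50-16:40.

09:50-13:00, 15:50-16:40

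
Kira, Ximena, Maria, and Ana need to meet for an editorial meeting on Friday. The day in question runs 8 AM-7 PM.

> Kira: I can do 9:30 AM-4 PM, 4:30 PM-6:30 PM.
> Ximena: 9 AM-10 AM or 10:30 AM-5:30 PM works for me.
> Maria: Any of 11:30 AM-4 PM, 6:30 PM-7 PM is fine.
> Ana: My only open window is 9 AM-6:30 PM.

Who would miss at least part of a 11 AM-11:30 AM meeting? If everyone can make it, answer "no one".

Kira: free for 11:00-11:30. Ximena: free for 11:00-11:30. Maria: not fully free for 11:00-11:30. Ana: free for 11:00-11:30.

Maria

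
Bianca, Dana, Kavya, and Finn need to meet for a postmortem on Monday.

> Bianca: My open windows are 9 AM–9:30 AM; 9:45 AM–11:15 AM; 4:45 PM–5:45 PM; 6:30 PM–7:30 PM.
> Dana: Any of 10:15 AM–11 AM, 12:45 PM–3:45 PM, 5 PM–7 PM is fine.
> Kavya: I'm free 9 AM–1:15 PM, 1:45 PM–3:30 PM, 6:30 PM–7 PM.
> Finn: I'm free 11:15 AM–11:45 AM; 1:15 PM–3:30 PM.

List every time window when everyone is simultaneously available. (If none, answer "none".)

Bianca ∩ Dana: 10:15-11:00, 17:00-17:45, 18:30-19:00.
Bianca ∩ Dana ∩ Kavya: 10:15-11:00, 18:30-19:00.
Bianca ∩ Dana ∩ Kavya ∩ Finn: ∅.
There is no time when everyone is free.

none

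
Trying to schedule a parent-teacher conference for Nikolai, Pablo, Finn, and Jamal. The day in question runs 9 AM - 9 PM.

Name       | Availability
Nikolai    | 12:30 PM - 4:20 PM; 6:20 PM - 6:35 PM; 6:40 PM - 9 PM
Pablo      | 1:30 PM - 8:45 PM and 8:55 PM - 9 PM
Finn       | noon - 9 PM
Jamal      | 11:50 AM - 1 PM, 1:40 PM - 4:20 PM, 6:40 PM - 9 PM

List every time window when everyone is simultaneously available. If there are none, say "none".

Nikolai ∩ Pablo: 13:30-16:20, 18:20-18:35, 18:40-20:45, 20:55-21:00.
Nikolai ∩ Pablo ∩ Finn: 13:30-16:20, 18:20-18:35, 18:40-20:45, 20:55-21:00.
Nikolai ∩ Pablo ∩ Finn ∩ Jamal: 13:40-16:20, 18:40-20:45, 20:55-21:00.

13:40-16:20, 18:40-20:45, 20:55-21:00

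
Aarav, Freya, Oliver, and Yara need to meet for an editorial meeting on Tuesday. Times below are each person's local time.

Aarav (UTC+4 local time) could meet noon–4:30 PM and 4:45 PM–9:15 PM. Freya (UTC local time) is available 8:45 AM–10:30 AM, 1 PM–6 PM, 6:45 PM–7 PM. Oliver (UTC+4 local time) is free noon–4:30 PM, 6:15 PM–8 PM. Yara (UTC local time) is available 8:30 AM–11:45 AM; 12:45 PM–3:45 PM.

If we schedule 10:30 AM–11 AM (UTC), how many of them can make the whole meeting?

Aarav in UTC: 08:00-12:30, 12:45-17:15 (subtract 4h to convert from UTC+4).
Freya in UTC: 08:45-10:30, 13:00-18:00, 18:45-19:00.
Oliver in UTC: 08:00-12:30, 14:15-16:00 (subtract 4h to convert from UTC+4).
Yara in UTC: 08:30-11:45, 12:45-15:45.
Aarav, Oliver, and Yara can make the full 10:30-11:00 slot — that's 3.

3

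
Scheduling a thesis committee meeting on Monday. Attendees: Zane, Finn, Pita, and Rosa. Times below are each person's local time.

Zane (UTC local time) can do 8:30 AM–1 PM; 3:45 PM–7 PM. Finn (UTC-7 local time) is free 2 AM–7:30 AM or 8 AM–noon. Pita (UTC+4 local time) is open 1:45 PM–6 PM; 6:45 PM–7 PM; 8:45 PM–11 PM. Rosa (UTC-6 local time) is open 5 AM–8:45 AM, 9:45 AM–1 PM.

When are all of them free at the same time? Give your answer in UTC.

11:00-13:00, 16:45-19:00

Zane in UTC: 08:30-13:00, 15:45-19:00.
Finn in UTC: 09:00-14:30, 15:00-19:00 (add 7h to convert from UTC-7).
Pita in UTC: 09:45-14:00, 14:45-15:00, 16:45-19:00 (subtract 4h to convert from UTC+4).
Rosa in UTC: 11:00-14:45, 15:45-19:00 (add 6h to convert from UTC-6).
Zane ∩ Finn: 09:00-13:00, 15:45-19:00.
Zane ∩ Finn ∩ Pita: 09:45-13:00, 16:45-19:00.
Zane ∩ Finn ∩ Pita ∩ Rosa: 11:00-13:00, 16:45-19:00.
Those are the intersection windows.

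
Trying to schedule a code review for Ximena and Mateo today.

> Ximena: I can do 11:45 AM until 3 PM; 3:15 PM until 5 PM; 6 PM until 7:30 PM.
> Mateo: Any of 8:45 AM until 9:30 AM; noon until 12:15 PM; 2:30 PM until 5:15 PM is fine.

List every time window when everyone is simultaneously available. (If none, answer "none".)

Ximena ∩ Mateo: 12:00-12:15, 14:30-15:00, 15:15-17:00.
So the common availability across everyone is 12:00-12:15, 14:30-15:00, 15:15-17:00.

12:00-12:15, 14:30-15:00, 15:15-17:00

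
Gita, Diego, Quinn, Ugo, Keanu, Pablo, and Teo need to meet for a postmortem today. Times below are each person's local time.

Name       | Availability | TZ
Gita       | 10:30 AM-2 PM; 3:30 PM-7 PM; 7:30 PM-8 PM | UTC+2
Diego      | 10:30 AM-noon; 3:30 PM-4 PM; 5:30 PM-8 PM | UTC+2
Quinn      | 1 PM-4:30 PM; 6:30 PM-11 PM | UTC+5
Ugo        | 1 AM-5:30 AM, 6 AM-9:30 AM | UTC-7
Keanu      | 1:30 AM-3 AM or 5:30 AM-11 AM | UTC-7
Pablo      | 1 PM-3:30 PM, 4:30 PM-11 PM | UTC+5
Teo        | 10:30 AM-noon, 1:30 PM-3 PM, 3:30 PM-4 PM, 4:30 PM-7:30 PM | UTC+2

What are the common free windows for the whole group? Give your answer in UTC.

08:30-10:00, 13:30-14:00, 15:30-16:30

Gita in UTC: 08:30-12:00, 13:30-17:00, 17:30-18:00 (subtract 2h to convert from UTC+2).
Diego in UTC: 08:30-10:00, 13:30-14:00, 15:30-18:00 (subtract 2h to convert from UTC+2).
Quinn in UTC: 08:00-11:30, 13:30-18:00 (subtract 5h to convert from UTC+5).
Ugo in UTC: 08:00-12:30, 13:00-16:30 (add 7h to convert from UTC-7).
Keanu in UTC: 08:30-10:00, 12:30-18:00 (add 7h to convert from UTC-7).
Pablo in UTC: 08:00-10:30, 11:30-18:00 (subtract 5h to convert from UTC+5).
Teo in UTC: 08:30-10:00, 11:30-13:00, 13:30-14:00, 14:30-17:30 (subtract 2h to convert from UTC+2).
Gita ∩ Diego: 08:30-10:00, 13:30-14:00, 15:30-17:00, 17:30-18:00.
Gita ∩ Diego ∩ Quinn: 08:30-10:00, 13:30-14:00, 15:30-17:00, 17:30-18:00.
Gita ∩ Diego ∩ Quinn ∩ Ugo: 08:30-10:00, 13:30-14:00, 15:30-16:30.
Gita ∩ Diego ∩ Quinn ∩ Ugo ∩ Keanu: 08:30-10:00, 13:30-14:00, 15:30-16:30.
Gita ∩ Diego ∩ Quinn ∩ Ugo ∩ Keanu ∩ Pablo: 08:30-10:00, 13:30-14:00, 15:30-16:30.
Gita ∩ Diego ∩ Quinn ∩ Ugo ∩ Keanu ∩ Pablo ∩ Teo: 08:30-10:00, 13:30-14:00, 15:30-16:30.
So the common availability across everyone is 08:30-10:00, 13:30-14:00, 15:30-16:30.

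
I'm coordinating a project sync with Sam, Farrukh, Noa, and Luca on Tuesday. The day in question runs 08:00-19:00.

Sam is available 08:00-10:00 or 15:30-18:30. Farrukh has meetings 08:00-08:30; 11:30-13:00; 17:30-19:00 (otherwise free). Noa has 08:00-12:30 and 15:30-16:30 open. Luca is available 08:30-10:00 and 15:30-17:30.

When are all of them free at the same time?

Sam free: 08:00-10:00, 15:30-18:30.
Farrukh free: 08:30-11:30, 13:00-17:30 (invert busy blocks within the working day).
Noa free: 08:00-12:30, 15:30-16:30.
Luca free: 08:30-10:00, 15:30-17:30.
Sam ∩ Farrukh: 08:30-10:00, 15:30-17:30.
Sam ∩ Farrukh ∩ Noa: 08:30-10:00, 15:30-16:30.
Sam ∩ Farrukh ∩ Noa ∩ Luca: 08:30-10:00, 15:30-16:30.
So the common availability across everyone is 08:30-10:00, 15:30-16:30.

08:30-10:00, 15:30-16:30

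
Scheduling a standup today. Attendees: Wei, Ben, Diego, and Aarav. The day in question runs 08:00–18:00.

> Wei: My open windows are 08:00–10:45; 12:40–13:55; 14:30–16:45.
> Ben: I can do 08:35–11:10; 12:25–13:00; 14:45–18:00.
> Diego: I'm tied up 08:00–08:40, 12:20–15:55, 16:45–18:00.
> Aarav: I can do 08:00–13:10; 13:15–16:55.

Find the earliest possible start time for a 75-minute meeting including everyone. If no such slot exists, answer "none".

Wei free: 08:00-10:45, 12:40-13:55, 14:30-16:45.
Ben free: 08:35-11:10, 12:25-13:00, 14:45-18:00.
Diego free: 08:40-12:20, 15:55-16:45 (invert busy blocks within the working day).
Aarav free: 08:00-13:10, 13:15-16:55.
Wei ∩ Ben: 08:35-10:45, 12:40-13:00, 14:45-16:45.
Wei ∩ Ben ∩ Diego: 08:40-10:45, 15:55-16:45.
Wei ∩ Ben ∩ Diego ∩ Aarav: 08:40-10:45, 15:55-16:45.
The first common window of at least 75 minutes is 08:40-10:45, so the earliest start is 08:40.

08:40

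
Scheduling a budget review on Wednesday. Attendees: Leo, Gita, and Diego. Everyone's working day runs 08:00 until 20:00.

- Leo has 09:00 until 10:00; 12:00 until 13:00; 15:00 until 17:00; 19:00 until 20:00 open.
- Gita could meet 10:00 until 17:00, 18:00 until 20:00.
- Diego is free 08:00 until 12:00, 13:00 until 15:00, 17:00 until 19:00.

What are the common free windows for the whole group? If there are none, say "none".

none

Leo ∩ Gita: 12:00-13:00, 15:00-17:00, 19:00-20:00.
Leo ∩ Gita ∩ Diego: ∅.
There is no time when everyone is free.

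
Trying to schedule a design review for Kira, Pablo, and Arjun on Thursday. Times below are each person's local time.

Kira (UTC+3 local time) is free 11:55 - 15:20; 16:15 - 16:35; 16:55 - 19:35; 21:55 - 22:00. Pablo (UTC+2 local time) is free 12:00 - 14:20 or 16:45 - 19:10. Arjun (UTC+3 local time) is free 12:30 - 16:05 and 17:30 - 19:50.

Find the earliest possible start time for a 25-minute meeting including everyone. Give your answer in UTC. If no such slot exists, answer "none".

Kira in UTC: 08:55-12:20, 13:15-13:35, 13:55-16:35, 18:55-19:00 (subtract 3h to convert from UTC+3).
Pablo in UTC: 10:00-12:20, 14:45-17:10 (subtract 2h to convert from UTC+2).
Arjun in UTC: 09:30-13:05, 14:30-16:50 (subtract 3h to convert from UTC+3).
Kira ∩ Pablo: 10:00-12:20, 14:45-16:35.
Kira ∩ Pablo ∩ Arjun: 10:00-12:20, 14:45-16:35.
So the common availability across everyone is 10:00-12:20, 14:45-16:35.
The first common window of at least 25 minutes is 10:00-12:20, so the earliest start is 10:00.

10:00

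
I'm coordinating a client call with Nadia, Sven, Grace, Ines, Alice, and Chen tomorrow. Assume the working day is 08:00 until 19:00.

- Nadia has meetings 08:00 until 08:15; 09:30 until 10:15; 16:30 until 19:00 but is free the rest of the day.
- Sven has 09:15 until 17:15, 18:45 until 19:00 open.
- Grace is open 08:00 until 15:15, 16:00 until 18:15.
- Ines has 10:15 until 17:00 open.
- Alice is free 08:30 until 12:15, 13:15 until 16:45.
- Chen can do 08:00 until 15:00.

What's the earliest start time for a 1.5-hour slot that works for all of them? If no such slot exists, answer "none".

10:15

Nadia free: 08:15-09:30, 10:15-16:30 (invert busy blocks within the working day).
Sven free: 09:15-17:15, 18:45-19:00.
Grace free: 08:00-15:15, 16:00-18:15.
Ines free: 10:15-17:00.
Alice free: 08:30-12:15, 13:15-16:45.
Chen free: 08:00-15:00.
Nadia ∩ Sven: 09:15-09:30, 10:15-16:30.
Nadia ∩ Sven ∩ Grace: 09:15-09:30, 10:15-15:15, 16:00-16:30.
Nadia ∩ Sven ∩ Grace ∩ Ines: 10:15-15:15, 16:00-16:30.
Nadia ∩ Sven ∩ Grace ∩ Ines ∩ Alice: 10:15-12:15, 13:15-15:15, 16:00-16:30.
Nadia ∩ Sven ∩ Grace ∩ Ines ∩ Alice ∩ Chen: 10:15-12:15, 13:15-15:00.
The first common window of at least 90 minutes is 10:15-12:15, so the earliest start is 10:15.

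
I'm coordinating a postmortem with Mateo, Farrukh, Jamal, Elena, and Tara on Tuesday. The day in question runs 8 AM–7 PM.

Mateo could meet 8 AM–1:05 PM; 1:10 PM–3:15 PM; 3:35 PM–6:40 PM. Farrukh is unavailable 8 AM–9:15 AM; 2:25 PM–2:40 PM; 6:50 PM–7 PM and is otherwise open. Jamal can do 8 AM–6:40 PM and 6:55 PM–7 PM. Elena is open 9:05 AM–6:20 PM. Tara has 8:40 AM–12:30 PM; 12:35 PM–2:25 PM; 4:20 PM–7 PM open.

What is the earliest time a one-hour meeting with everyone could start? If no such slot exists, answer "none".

09:15

Mateo free: 08:00-13:05, 13:10-15:15, 15:35-18:40.
Farrukh free: 09:15-14:25, 14:40-18:50 (invert busy blocks within the working day).
Jamal free: 08:00-18:40, 18:55-19:00.
Elena free: 09:05-18:20.
Tara free: 08:40-12:30, 12:35-14:25, 16:20-19:00.
Mateo ∩ Farrukh: 09:15-13:05, 13:10-14:25, 14:40-15:15, 15:35-18:40.
Mateo ∩ Farrukh ∩ Jamal: 09:15-13:05, 13:10-14:25, 14:40-15:15, 15:35-18:40.
Mateo ∩ Farrukh ∩ Jamal ∩ Elena: 09:15-13:05, 13:10-14:25, 14:40-15:15, 15:35-18:20.
Mateo ∩ Farrukh ∩ Jamal ∩ Elena ∩ Tara: 09:15-12:30, 12:35-13:05, 13:10-14:25, 16:20-18:20.
The first common window of at least 60 minutes is 09:15-12:30, so the earliest start is 09:15.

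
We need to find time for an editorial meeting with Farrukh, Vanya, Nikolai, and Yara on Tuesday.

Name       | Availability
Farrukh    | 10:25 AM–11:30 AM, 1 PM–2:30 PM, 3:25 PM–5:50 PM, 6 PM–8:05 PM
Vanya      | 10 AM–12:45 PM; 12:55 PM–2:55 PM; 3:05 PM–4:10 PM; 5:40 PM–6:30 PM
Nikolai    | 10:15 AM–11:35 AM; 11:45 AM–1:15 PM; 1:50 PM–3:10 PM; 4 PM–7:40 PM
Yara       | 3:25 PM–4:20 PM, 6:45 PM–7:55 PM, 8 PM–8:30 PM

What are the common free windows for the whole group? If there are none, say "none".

16:00-16:10

Farrukh ∩ Vanya: 10:25-11:30, 13:00-14:30, 15:25-16:10, 17:40-17:50, 18:00-18:30.
Farrukh ∩ Vanya ∩ Nikolai: 10:25-11:30, 13:00-13:15, 13:50-14:30, 16:00-16:10, 17:40-17:50, 18:00-18:30.
Farrukh ∩ Vanya ∩ Nikolai ∩ Yara: 16:00-16:10.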